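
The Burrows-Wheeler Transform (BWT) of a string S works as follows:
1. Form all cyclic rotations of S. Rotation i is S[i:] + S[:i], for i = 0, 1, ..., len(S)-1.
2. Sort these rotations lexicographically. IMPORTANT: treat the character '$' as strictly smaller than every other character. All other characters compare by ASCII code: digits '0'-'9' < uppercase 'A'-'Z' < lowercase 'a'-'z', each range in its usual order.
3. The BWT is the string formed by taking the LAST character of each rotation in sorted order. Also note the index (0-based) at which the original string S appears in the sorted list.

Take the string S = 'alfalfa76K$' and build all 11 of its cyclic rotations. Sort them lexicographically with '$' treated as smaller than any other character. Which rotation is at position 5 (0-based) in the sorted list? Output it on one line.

All 11 rotations (rotation i = S[i:]+S[:i]):
  rot[0] = alfalfa76K$
  rot[1] = lfalfa76K$a
  rot[2] = falfa76K$al
  rot[3] = alfa76K$alf
  rot[4] = lfa76K$alfa
  rot[5] = fa76K$alfal
  rot[6] = a76K$alfalf
  rot[7] = 76K$alfalfa
  rot[8] = 6K$alfalfa7
  rot[9] = K$alfalfa76
  rot[10] = $alfalfa76K
Sorted (with $ < everything):
  sorted[0] = $alfalfa76K
  sorted[1] = 6K$alfalfa7
  sorted[2] = 76K$alfalfa
  sorted[3] = K$alfalfa76
  sorted[4] = a76K$alfalf
  sorted[5] = alfa76K$alf
  sorted[6] = alfalfa76K$
  sorted[7] = fa76K$alfal
  sorted[8] = falfa76K$al
  sorted[9] = lfa76K$alfa
  sorted[10] = lfalfa76K$a
sorted[5] = alfa76K$alf

Answer: alfa76K$alf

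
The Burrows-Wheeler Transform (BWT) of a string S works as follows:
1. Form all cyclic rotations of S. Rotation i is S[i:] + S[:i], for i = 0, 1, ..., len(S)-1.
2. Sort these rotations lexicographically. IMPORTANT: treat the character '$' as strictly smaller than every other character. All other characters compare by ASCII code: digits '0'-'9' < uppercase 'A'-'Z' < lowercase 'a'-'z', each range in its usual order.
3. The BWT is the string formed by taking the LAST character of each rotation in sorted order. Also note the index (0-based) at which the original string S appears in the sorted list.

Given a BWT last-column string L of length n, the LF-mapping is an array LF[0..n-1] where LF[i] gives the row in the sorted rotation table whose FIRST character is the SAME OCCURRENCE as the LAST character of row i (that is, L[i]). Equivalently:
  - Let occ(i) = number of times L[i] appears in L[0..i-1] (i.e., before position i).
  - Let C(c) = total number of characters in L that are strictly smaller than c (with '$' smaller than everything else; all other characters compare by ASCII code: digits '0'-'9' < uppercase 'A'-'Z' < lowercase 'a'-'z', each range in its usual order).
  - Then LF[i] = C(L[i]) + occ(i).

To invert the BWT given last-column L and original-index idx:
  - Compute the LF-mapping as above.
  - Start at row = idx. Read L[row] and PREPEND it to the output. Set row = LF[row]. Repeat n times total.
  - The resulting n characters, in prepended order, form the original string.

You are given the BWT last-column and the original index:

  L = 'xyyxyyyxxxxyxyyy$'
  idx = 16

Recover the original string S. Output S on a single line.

LF mapping: 1 8 9 2 10 11 12 3 4 5 6 13 7 14 15 16 0
Walk LF starting at row 16, prepending L[row]:
  step 1: row=16, L[16]='$', prepend. Next row=LF[16]=0
  step 2: row=0, L[0]='x', prepend. Next row=LF[0]=1
  step 3: row=1, L[1]='y', prepend. Next row=LF[1]=8
  step 4: row=8, L[8]='x', prepend. Next row=LF[8]=4
  step 5: row=4, L[4]='y', prepend. Next row=LF[4]=10
  step 6: row=10, L[10]='x', prepend. Next row=LF[10]=6
  step 7: row=6, L[6]='y', prepend. Next row=LF[6]=12
  step 8: row=12, L[12]='x', prepend. Next row=LF[12]=7
  step 9: row=7, L[7]='x', prepend. Next row=LF[7]=3
  step 10: row=3, L[3]='x', prepend. Next row=LF[3]=2
  step 11: row=2, L[2]='y', prepend. Next row=LF[2]=9
  step 12: row=9, L[9]='x', prepend. Next row=LF[9]=5
  step 13: row=5, L[5]='y', prepend. Next row=LF[5]=11
  step 14: row=11, L[11]='y', prepend. Next row=LF[11]=13
  step 15: row=13, L[13]='y', prepend. Next row=LF[13]=14
  step 16: row=14, L[14]='y', prepend. Next row=LF[14]=15
  step 17: row=15, L[15]='y', prepend. Next row=LF[15]=16
Reversed output: yyyyyxyxxxyxyxyx$

Answer: yyyyyxyxxxyxyxyx$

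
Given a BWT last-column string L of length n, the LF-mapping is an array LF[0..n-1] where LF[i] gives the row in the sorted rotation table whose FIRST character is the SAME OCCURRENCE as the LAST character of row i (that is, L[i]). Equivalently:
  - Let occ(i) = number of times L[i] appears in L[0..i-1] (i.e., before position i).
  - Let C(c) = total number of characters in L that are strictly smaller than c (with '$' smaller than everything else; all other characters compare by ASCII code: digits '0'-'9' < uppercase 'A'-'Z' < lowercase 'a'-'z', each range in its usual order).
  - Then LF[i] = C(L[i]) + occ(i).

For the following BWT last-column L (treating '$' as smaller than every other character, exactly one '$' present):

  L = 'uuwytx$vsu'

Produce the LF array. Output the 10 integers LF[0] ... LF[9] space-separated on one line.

Char counts: '$':1, 's':1, 't':1, 'u':3, 'v':1, 'w':1, 'x':1, 'y':1
C (first-col start): C('$')=0, C('s')=1, C('t')=2, C('u')=3, C('v')=6, C('w')=7, C('x')=8, C('y')=9
L[0]='u': occ=0, LF[0]=C('u')+0=3+0=3
L[1]='u': occ=1, LF[1]=C('u')+1=3+1=4
L[2]='w': occ=0, LF[2]=C('w')+0=7+0=7
L[3]='y': occ=0, LF[3]=C('y')+0=9+0=9
L[4]='t': occ=0, LF[4]=C('t')+0=2+0=2
L[5]='x': occ=0, LF[5]=C('x')+0=8+0=8
L[6]='$': occ=0, LF[6]=C('$')+0=0+0=0
L[7]='v': occ=0, LF[7]=C('v')+0=6+0=6
L[8]='s': occ=0, LF[8]=C('s')+0=1+0=1
L[9]='u': occ=2, LF[9]=C('u')+2=3+2=5

Answer: 3 4 7 9 2 8 0 6 1 5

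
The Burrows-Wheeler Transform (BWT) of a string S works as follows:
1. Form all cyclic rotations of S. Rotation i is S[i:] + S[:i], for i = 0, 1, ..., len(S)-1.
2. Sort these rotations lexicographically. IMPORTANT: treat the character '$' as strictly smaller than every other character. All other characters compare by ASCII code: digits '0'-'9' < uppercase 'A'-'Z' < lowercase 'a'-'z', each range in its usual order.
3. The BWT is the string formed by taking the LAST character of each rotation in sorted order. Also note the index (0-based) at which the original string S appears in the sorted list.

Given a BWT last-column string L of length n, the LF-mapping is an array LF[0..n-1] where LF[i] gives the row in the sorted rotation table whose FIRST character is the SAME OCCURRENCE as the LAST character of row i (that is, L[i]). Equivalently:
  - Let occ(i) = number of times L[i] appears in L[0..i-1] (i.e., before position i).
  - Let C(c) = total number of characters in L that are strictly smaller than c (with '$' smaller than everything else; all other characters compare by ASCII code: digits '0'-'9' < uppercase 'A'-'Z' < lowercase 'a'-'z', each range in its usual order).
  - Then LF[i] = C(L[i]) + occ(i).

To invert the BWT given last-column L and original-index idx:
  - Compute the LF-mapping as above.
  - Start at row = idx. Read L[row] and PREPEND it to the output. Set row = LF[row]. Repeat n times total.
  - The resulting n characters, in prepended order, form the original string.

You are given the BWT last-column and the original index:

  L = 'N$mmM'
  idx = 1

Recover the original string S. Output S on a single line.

Answer: MmmN$

Derivation:
LF mapping: 2 0 3 4 1
Walk LF starting at row 1, prepending L[row]:
  step 1: row=1, L[1]='$', prepend. Next row=LF[1]=0
  step 2: row=0, L[0]='N', prepend. Next row=LF[0]=2
  step 3: row=2, L[2]='m', prepend. Next row=LF[2]=3
  step 4: row=3, L[3]='m', prepend. Next row=LF[3]=4
  step 5: row=4, L[4]='M', prepend. Next row=LF[4]=1
Reversed output: MmmN$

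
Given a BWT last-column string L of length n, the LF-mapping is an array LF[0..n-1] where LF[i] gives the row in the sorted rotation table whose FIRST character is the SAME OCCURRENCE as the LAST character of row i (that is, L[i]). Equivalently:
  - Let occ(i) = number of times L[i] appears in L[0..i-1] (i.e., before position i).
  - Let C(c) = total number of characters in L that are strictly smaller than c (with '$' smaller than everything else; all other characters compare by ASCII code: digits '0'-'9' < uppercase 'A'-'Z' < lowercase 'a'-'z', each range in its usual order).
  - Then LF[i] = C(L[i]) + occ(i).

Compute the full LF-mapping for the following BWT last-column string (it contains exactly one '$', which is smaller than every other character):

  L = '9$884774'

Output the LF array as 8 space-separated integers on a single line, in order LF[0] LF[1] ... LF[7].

Answer: 7 0 5 6 1 3 4 2

Derivation:
Char counts: '$':1, '4':2, '7':2, '8':2, '9':1
C (first-col start): C('$')=0, C('4')=1, C('7')=3, C('8')=5, C('9')=7
L[0]='9': occ=0, LF[0]=C('9')+0=7+0=7
L[1]='$': occ=0, LF[1]=C('$')+0=0+0=0
L[2]='8': occ=0, LF[2]=C('8')+0=5+0=5
L[3]='8': occ=1, LF[3]=C('8')+1=5+1=6
L[4]='4': occ=0, LF[4]=C('4')+0=1+0=1
L[5]='7': occ=0, LF[5]=C('7')+0=3+0=3
L[6]='7': occ=1, LF[6]=C('7')+1=3+1=4
L[7]='4': occ=1, LF[7]=C('4')+1=1+1=2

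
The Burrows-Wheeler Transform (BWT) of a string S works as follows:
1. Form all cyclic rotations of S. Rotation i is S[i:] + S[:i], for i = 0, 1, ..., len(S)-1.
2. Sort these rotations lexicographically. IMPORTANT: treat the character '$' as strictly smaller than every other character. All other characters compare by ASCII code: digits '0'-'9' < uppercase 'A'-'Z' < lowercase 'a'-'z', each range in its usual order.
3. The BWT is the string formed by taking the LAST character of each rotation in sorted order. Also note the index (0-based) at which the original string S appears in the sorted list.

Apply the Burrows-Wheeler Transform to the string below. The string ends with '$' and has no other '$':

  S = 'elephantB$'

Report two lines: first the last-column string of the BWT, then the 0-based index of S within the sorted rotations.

All 10 rotations (rotation i = S[i:]+S[:i]):
  rot[0] = elephantB$
  rot[1] = lephantB$e
  rot[2] = ephantB$el
  rot[3] = phantB$ele
  rot[4] = hantB$elep
  rot[5] = antB$eleph
  rot[6] = ntB$elepha
  rot[7] = tB$elephan
  rot[8] = B$elephant
  rot[9] = $elephantB
Sorted (with $ < everything):
  sorted[0] = $elephantB  (last char: 'B')
  sorted[1] = B$elephant  (last char: 't')
  sorted[2] = antB$eleph  (last char: 'h')
  sorted[3] = elephantB$  (last char: '$')
  sorted[4] = ephantB$el  (last char: 'l')
  sorted[5] = hantB$elep  (last char: 'p')
  sorted[6] = lephantB$e  (last char: 'e')
  sorted[7] = ntB$elepha  (last char: 'a')
  sorted[8] = phantB$ele  (last char: 'e')
  sorted[9] = tB$elephan  (last char: 'n')
Last column: Bth$lpeaen
Original string S is at sorted index 3

Answer: Bth$lpeaen
3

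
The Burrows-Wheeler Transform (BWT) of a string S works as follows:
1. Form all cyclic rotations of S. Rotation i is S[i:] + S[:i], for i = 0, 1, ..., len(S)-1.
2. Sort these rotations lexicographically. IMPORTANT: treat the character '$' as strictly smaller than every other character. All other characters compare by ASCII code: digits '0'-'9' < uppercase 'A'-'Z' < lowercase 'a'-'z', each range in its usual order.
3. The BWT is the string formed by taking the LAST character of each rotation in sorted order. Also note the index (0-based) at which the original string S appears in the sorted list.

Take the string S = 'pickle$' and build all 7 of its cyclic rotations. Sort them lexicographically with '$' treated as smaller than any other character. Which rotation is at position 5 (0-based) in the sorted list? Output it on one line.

All 7 rotations (rotation i = S[i:]+S[:i]):
  rot[0] = pickle$
  rot[1] = ickle$p
  rot[2] = ckle$pi
  rot[3] = kle$pic
  rot[4] = le$pick
  rot[5] = e$pickl
  rot[6] = $pickle
Sorted (with $ < everything):
  sorted[0] = $pickle
  sorted[1] = ckle$pi
  sorted[2] = e$pickl
  sorted[3] = ickle$p
  sorted[4] = kle$pic
  sorted[5] = le$pick
  sorted[6] = pickle$
sorted[5] = le$pick

Answer: le$pick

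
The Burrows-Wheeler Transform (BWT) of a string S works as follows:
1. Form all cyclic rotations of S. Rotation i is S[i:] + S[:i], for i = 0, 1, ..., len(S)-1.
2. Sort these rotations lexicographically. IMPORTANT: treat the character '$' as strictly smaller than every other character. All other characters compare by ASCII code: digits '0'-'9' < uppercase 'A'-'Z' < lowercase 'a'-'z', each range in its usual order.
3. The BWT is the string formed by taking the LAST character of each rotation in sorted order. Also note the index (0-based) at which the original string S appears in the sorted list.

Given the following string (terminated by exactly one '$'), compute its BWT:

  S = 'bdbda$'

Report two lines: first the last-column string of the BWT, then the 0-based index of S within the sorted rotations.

Answer: add$bb
3

Derivation:
All 6 rotations (rotation i = S[i:]+S[:i]):
  rot[0] = bdbda$
  rot[1] = dbda$b
  rot[2] = bda$bd
  rot[3] = da$bdb
  rot[4] = a$bdbd
  rot[5] = $bdbda
Sorted (with $ < everything):
  sorted[0] = $bdbda  (last char: 'a')
  sorted[1] = a$bdbd  (last char: 'd')
  sorted[2] = bda$bd  (last char: 'd')
  sorted[3] = bdbda$  (last char: '$')
  sorted[4] = da$bdb  (last char: 'b')
  sorted[5] = dbda$b  (last char: 'b')
Last column: add$bb
Original string S is at sorted index 3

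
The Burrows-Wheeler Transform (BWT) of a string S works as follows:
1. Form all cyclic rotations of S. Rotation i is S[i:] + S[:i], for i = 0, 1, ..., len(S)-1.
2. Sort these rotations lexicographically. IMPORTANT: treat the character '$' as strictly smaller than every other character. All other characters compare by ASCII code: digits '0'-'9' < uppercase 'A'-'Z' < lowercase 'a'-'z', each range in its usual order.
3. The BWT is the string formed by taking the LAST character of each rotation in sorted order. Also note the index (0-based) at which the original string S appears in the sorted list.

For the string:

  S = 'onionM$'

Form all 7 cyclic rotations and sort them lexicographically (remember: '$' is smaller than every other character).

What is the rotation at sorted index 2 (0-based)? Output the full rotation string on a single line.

Answer: ionM$on

Derivation:
All 7 rotations (rotation i = S[i:]+S[:i]):
  rot[0] = onionM$
  rot[1] = nionM$o
  rot[2] = ionM$on
  rot[3] = onM$oni
  rot[4] = nM$onio
  rot[5] = M$onion
  rot[6] = $onionM
Sorted (with $ < everything):
  sorted[0] = $onionM
  sorted[1] = M$onion
  sorted[2] = ionM$on
  sorted[3] = nM$onio
  sorted[4] = nionM$o
  sorted[5] = onM$oni
  sorted[6] = onionM$
sorted[2] = ionM$on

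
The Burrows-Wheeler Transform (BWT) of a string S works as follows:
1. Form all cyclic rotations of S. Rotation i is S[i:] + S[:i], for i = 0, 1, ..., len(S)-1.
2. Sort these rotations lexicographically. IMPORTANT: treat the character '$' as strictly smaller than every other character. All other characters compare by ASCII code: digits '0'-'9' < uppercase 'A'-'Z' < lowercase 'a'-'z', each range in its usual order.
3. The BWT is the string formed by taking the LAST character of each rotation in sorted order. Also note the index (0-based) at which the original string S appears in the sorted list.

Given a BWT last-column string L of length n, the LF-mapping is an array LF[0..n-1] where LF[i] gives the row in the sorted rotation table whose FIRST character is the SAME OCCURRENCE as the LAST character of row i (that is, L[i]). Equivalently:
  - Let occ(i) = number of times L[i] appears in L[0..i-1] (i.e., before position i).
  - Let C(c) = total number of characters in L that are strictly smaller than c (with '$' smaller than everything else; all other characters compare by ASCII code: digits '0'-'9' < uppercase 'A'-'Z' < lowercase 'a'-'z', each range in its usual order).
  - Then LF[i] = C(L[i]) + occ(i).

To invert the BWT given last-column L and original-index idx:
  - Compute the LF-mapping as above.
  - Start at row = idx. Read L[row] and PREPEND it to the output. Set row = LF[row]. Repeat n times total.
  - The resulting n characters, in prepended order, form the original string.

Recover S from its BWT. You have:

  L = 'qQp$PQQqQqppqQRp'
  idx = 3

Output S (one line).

LF mapping: 12 2 8 0 1 3 4 13 5 14 9 10 15 6 7 11
Walk LF starting at row 3, prepending L[row]:
  step 1: row=3, L[3]='$', prepend. Next row=LF[3]=0
  step 2: row=0, L[0]='q', prepend. Next row=LF[0]=12
  step 3: row=12, L[12]='q', prepend. Next row=LF[12]=15
  step 4: row=15, L[15]='p', prepend. Next row=LF[15]=11
  step 5: row=11, L[11]='p', prepend. Next row=LF[11]=10
  step 6: row=10, L[10]='p', prepend. Next row=LF[10]=9
  step 7: row=9, L[9]='q', prepend. Next row=LF[9]=14
  step 8: row=14, L[14]='R', prepend. Next row=LF[14]=7
  step 9: row=7, L[7]='q', prepend. Next row=LF[7]=13
  step 10: row=13, L[13]='Q', prepend. Next row=LF[13]=6
  step 11: row=6, L[6]='Q', prepend. Next row=LF[6]=4
  step 12: row=4, L[4]='P', prepend. Next row=LF[4]=1
  step 13: row=1, L[1]='Q', prepend. Next row=LF[1]=2
  step 14: row=2, L[2]='p', prepend. Next row=LF[2]=8
  step 15: row=8, L[8]='Q', prepend. Next row=LF[8]=5
  step 16: row=5, L[5]='Q', prepend. Next row=LF[5]=3
Reversed output: QQpQPQQqRqpppqq$

Answer: QQpQPQQqRqpppqq$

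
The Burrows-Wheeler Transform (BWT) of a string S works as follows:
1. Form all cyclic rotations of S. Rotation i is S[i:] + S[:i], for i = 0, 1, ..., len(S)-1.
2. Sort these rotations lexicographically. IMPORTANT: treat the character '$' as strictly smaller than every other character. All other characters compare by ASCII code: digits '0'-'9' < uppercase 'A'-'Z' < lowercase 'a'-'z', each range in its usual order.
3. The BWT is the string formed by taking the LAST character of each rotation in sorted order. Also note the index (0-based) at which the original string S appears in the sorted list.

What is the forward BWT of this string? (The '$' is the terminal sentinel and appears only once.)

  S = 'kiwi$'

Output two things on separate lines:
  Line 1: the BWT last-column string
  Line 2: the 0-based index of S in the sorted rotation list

All 5 rotations (rotation i = S[i:]+S[:i]):
  rot[0] = kiwi$
  rot[1] = iwi$k
  rot[2] = wi$ki
  rot[3] = i$kiw
  rot[4] = $kiwi
Sorted (with $ < everything):
  sorted[0] = $kiwi  (last char: 'i')
  sorted[1] = i$kiw  (last char: 'w')
  sorted[2] = iwi$k  (last char: 'k')
  sorted[3] = kiwi$  (last char: '$')
  sorted[4] = wi$ki  (last char: 'i')
Last column: iwk$i
Original string S is at sorted index 3

Answer: iwk$i
3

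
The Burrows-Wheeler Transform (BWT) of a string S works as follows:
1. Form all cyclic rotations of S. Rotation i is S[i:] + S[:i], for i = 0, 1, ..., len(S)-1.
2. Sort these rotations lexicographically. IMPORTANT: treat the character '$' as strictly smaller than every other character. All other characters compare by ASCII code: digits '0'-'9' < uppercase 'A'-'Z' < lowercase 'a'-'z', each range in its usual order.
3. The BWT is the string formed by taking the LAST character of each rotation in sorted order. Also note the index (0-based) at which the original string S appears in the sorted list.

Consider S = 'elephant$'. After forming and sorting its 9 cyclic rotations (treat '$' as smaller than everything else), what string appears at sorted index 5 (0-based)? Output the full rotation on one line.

All 9 rotations (rotation i = S[i:]+S[:i]):
  rot[0] = elephant$
  rot[1] = lephant$e
  rot[2] = ephant$el
  rot[3] = phant$ele
  rot[4] = hant$elep
  rot[5] = ant$eleph
  rot[6] = nt$elepha
  rot[7] = t$elephan
  rot[8] = $elephant
Sorted (with $ < everything):
  sorted[0] = $elephant
  sorted[1] = ant$eleph
  sorted[2] = elephant$
  sorted[3] = ephant$el
  sorted[4] = hant$elep
  sorted[5] = lephant$e
  sorted[6] = nt$elepha
  sorted[7] = phant$ele
  sorted[8] = t$elephan
sorted[5] = lephant$e

Answer: lephant$e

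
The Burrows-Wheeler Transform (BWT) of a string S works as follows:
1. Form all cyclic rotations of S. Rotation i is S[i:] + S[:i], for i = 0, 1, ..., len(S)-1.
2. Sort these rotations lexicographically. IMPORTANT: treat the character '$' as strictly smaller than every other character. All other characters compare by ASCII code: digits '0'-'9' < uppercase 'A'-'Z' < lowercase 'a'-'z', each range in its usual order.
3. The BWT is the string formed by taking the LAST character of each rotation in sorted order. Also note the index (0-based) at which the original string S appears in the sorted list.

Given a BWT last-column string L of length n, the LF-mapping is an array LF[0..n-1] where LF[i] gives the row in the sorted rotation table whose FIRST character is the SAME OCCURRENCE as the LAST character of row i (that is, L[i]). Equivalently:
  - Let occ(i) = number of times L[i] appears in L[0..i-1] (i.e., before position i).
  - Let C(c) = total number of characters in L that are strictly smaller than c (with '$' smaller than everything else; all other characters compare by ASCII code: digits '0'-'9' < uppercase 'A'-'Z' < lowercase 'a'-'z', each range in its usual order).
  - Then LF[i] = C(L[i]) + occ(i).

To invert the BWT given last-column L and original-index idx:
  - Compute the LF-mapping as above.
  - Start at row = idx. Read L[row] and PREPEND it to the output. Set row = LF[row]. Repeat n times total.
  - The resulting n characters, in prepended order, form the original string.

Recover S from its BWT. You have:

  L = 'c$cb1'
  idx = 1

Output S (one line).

Answer: 1cbc$

Derivation:
LF mapping: 3 0 4 2 1
Walk LF starting at row 1, prepending L[row]:
  step 1: row=1, L[1]='$', prepend. Next row=LF[1]=0
  step 2: row=0, L[0]='c', prepend. Next row=LF[0]=3
  step 3: row=3, L[3]='b', prepend. Next row=LF[3]=2
  step 4: row=2, L[2]='c', prepend. Next row=LF[2]=4
  step 5: row=4, L[4]='1', prepend. Next row=LF[4]=1
Reversed output: 1cbc$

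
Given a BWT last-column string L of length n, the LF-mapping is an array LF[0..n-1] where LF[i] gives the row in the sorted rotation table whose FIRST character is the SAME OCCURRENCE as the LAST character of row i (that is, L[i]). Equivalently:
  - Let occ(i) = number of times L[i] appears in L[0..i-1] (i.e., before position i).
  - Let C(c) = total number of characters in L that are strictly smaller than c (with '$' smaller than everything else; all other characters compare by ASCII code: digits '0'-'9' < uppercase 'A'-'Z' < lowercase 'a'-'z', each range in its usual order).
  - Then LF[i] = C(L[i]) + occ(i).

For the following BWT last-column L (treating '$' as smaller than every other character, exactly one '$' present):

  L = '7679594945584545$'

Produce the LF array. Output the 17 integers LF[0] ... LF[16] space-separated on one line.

Answer: 11 10 12 14 5 15 1 16 2 6 7 13 3 8 4 9 0

Derivation:
Char counts: '$':1, '4':4, '5':5, '6':1, '7':2, '8':1, '9':3
C (first-col start): C('$')=0, C('4')=1, C('5')=5, C('6')=10, C('7')=11, C('8')=13, C('9')=14
L[0]='7': occ=0, LF[0]=C('7')+0=11+0=11
L[1]='6': occ=0, LF[1]=C('6')+0=10+0=10
L[2]='7': occ=1, LF[2]=C('7')+1=11+1=12
L[3]='9': occ=0, LF[3]=C('9')+0=14+0=14
L[4]='5': occ=0, LF[4]=C('5')+0=5+0=5
L[5]='9': occ=1, LF[5]=C('9')+1=14+1=15
L[6]='4': occ=0, LF[6]=C('4')+0=1+0=1
L[7]='9': occ=2, LF[7]=C('9')+2=14+2=16
L[8]='4': occ=1, LF[8]=C('4')+1=1+1=2
L[9]='5': occ=1, LF[9]=C('5')+1=5+1=6
L[10]='5': occ=2, LF[10]=C('5')+2=5+2=7
L[11]='8': occ=0, LF[11]=C('8')+0=13+0=13
L[12]='4': occ=2, LF[12]=C('4')+2=1+2=3
L[13]='5': occ=3, LF[13]=C('5')+3=5+3=8
L[14]='4': occ=3, LF[14]=C('4')+3=1+3=4
L[15]='5': occ=4, LF[15]=C('5')+4=5+4=9
L[16]='$': occ=0, LF[16]=C('$')+0=0+0=0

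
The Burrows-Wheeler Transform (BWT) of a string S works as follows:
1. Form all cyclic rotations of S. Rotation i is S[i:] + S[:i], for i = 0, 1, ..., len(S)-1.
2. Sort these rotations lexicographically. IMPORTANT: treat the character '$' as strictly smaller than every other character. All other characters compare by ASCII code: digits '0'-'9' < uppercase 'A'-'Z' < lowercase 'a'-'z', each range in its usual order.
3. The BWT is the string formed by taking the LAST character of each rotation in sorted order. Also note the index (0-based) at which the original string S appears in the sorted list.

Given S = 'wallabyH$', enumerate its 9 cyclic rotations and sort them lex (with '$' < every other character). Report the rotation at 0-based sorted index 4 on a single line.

Answer: byH$walla

Derivation:
All 9 rotations (rotation i = S[i:]+S[:i]):
  rot[0] = wallabyH$
  rot[1] = allabyH$w
  rot[2] = llabyH$wa
  rot[3] = labyH$wal
  rot[4] = abyH$wall
  rot[5] = byH$walla
  rot[6] = yH$wallab
  rot[7] = H$wallaby
  rot[8] = $wallabyH
Sorted (with $ < everything):
  sorted[0] = $wallabyH
  sorted[1] = H$wallaby
  sorted[2] = abyH$wall
  sorted[3] = allabyH$w
  sorted[4] = byH$walla
  sorted[5] = labyH$wal
  sorted[6] = llabyH$wa
  sorted[7] = wallabyH$
  sorted[8] = yH$wallab
sorted[4] = byH$walla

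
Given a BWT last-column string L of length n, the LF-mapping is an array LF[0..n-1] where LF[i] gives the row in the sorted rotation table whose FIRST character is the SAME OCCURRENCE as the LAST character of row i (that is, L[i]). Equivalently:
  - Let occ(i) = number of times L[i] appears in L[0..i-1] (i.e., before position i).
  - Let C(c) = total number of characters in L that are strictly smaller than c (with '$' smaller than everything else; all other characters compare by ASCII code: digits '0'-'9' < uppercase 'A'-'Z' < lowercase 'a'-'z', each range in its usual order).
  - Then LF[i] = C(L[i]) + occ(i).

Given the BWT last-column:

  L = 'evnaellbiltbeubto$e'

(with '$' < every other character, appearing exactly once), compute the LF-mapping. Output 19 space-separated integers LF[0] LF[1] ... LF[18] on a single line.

Char counts: '$':1, 'a':1, 'b':3, 'e':4, 'i':1, 'l':3, 'n':1, 'o':1, 't':2, 'u':1, 'v':1
C (first-col start): C('$')=0, C('a')=1, C('b')=2, C('e')=5, C('i')=9, C('l')=10, C('n')=13, C('o')=14, C('t')=15, C('u')=17, C('v')=18
L[0]='e': occ=0, LF[0]=C('e')+0=5+0=5
L[1]='v': occ=0, LF[1]=C('v')+0=18+0=18
L[2]='n': occ=0, LF[2]=C('n')+0=13+0=13
L[3]='a': occ=0, LF[3]=C('a')+0=1+0=1
L[4]='e': occ=1, LF[4]=C('e')+1=5+1=6
L[5]='l': occ=0, LF[5]=C('l')+0=10+0=10
L[6]='l': occ=1, LF[6]=C('l')+1=10+1=11
L[7]='b': occ=0, LF[7]=C('b')+0=2+0=2
L[8]='i': occ=0, LF[8]=C('i')+0=9+0=9
L[9]='l': occ=2, LF[9]=C('l')+2=10+2=12
L[10]='t': occ=0, LF[10]=C('t')+0=15+0=15
L[11]='b': occ=1, LF[11]=C('b')+1=2+1=3
L[12]='e': occ=2, LF[12]=C('e')+2=5+2=7
L[13]='u': occ=0, LF[13]=C('u')+0=17+0=17
L[14]='b': occ=2, LF[14]=C('b')+2=2+2=4
L[15]='t': occ=1, LF[15]=C('t')+1=15+1=16
L[16]='o': occ=0, LF[16]=C('o')+0=14+0=14
L[17]='$': occ=0, LF[17]=C('$')+0=0+0=0
L[18]='e': occ=3, LF[18]=C('e')+3=5+3=8

Answer: 5 18 13 1 6 10 11 2 9 12 15 3 7 17 4 16 14 0 8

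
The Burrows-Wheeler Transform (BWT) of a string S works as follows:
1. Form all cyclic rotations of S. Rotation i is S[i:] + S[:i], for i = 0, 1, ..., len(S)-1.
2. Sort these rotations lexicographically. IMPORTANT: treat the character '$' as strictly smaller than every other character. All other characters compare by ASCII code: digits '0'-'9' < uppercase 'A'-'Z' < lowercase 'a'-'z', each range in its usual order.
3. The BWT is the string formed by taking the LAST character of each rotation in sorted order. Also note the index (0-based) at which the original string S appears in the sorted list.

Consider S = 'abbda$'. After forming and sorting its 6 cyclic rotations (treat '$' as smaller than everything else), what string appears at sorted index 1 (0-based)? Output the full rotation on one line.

All 6 rotations (rotation i = S[i:]+S[:i]):
  rot[0] = abbda$
  rot[1] = bbda$a
  rot[2] = bda$ab
  rot[3] = da$abb
  rot[4] = a$abbd
  rot[5] = $abbda
Sorted (with $ < everything):
  sorted[0] = $abbda
  sorted[1] = a$abbd
  sorted[2] = abbda$
  sorted[3] = bbda$a
  sorted[4] = bda$ab
  sorted[5] = da$abb
sorted[1] = a$abbd

Answer: a$abbd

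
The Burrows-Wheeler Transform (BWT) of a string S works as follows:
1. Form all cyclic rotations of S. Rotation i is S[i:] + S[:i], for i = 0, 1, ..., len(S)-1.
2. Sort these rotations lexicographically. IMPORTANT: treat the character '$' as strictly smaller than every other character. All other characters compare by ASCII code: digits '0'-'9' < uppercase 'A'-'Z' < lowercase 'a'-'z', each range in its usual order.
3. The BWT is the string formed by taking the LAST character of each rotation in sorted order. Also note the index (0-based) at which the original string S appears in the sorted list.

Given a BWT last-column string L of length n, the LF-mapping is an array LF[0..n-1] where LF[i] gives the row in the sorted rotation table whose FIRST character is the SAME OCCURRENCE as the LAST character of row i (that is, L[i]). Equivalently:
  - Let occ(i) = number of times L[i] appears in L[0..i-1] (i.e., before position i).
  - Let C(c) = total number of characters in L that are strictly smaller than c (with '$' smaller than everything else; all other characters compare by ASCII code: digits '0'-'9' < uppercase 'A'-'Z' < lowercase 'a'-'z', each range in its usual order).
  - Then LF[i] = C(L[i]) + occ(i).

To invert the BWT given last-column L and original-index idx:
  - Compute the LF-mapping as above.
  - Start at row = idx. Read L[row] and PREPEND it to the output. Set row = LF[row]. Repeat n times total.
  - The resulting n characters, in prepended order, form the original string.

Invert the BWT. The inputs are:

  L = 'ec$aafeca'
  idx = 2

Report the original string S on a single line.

Answer: acaafcee$

Derivation:
LF mapping: 6 4 0 1 2 8 7 5 3
Walk LF starting at row 2, prepending L[row]:
  step 1: row=2, L[2]='$', prepend. Next row=LF[2]=0
  step 2: row=0, L[0]='e', prepend. Next row=LF[0]=6
  step 3: row=6, L[6]='e', prepend. Next row=LF[6]=7
  step 4: row=7, L[7]='c', prepend. Next row=LF[7]=5
  step 5: row=5, L[5]='f', prepend. Next row=LF[5]=8
  step 6: row=8, L[8]='a', prepend. Next row=LF[8]=3
  step 7: row=3, L[3]='a', prepend. Next row=LF[3]=1
  step 8: row=1, L[1]='c', prepend. Next row=LF[1]=4
  step 9: row=4, L[4]='a', prepend. Next row=LF[4]=2
Reversed output: acaafcee$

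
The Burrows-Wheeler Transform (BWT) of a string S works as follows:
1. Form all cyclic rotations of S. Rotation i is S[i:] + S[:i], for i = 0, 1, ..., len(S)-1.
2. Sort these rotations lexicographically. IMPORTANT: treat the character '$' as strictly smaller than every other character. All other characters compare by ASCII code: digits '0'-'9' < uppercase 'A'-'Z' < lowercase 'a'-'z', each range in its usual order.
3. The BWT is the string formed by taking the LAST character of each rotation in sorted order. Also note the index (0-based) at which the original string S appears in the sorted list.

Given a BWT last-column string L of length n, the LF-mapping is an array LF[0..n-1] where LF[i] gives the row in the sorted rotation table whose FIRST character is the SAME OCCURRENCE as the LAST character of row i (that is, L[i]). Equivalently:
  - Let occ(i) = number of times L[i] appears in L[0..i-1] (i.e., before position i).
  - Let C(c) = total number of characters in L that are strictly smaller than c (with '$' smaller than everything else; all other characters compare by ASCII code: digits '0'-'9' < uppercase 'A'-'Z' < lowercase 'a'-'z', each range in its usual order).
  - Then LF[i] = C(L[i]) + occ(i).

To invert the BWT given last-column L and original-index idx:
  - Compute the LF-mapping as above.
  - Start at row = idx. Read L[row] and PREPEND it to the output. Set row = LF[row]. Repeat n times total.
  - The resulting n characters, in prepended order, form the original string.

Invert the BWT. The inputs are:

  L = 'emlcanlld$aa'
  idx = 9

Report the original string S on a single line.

LF mapping: 6 10 7 4 1 11 8 9 5 0 2 3
Walk LF starting at row 9, prepending L[row]:
  step 1: row=9, L[9]='$', prepend. Next row=LF[9]=0
  step 2: row=0, L[0]='e', prepend. Next row=LF[0]=6
  step 3: row=6, L[6]='l', prepend. Next row=LF[6]=8
  step 4: row=8, L[8]='d', prepend. Next row=LF[8]=5
  step 5: row=5, L[5]='n', prepend. Next row=LF[5]=11
  step 6: row=11, L[11]='a', prepend. Next row=LF[11]=3
  step 7: row=3, L[3]='c', prepend. Next row=LF[3]=4
  step 8: row=4, L[4]='a', prepend. Next row=LF[4]=1
  step 9: row=1, L[1]='m', prepend. Next row=LF[1]=10
  step 10: row=10, L[10]='a', prepend. Next row=LF[10]=2
  step 11: row=2, L[2]='l', prepend. Next row=LF[2]=7
  step 12: row=7, L[7]='l', prepend. Next row=LF[7]=9
Reversed output: llamacandle$

Answer: llamacandle$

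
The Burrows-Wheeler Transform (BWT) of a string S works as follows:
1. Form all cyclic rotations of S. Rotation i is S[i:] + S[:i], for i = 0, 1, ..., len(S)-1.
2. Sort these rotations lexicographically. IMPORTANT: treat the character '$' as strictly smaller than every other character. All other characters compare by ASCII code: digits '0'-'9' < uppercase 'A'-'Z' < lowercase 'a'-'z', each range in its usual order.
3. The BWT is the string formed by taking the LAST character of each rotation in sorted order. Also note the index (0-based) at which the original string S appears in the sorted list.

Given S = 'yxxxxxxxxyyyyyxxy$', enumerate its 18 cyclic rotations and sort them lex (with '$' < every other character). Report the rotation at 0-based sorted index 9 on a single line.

Answer: xy$yxxxxxxxxyyyyyx

Derivation:
All 18 rotations (rotation i = S[i:]+S[:i]):
  rot[0] = yxxxxxxxxyyyyyxxy$
  rot[1] = xxxxxxxxyyyyyxxy$y
  rot[2] = xxxxxxxyyyyyxxy$yx
  rot[3] = xxxxxxyyyyyxxy$yxx
  rot[4] = xxxxxyyyyyxxy$yxxx
  rot[5] = xxxxyyyyyxxy$yxxxx
  rot[6] = xxxyyyyyxxy$yxxxxx
  rot[7] = xxyyyyyxxy$yxxxxxx
  rot[8] = xyyyyyxxy$yxxxxxxx
  rot[9] = yyyyyxxy$yxxxxxxxx
  rot[10] = yyyyxxy$yxxxxxxxxy
  rot[11] = yyyxxy$yxxxxxxxxyy
  rot[12] = yyxxy$yxxxxxxxxyyy
  rot[13] = yxxy$yxxxxxxxxyyyy
  rot[14] = xxy$yxxxxxxxxyyyyy
  rot[15] = xy$yxxxxxxxxyyyyyx
  rot[16] = y$yxxxxxxxxyyyyyxx
  rot[17] = $yxxxxxxxxyyyyyxxy
Sorted (with $ < everything):
  sorted[0] = $yxxxxxxxxyyyyyxxy
  sorted[1] = xxxxxxxxyyyyyxxy$y
  sorted[2] = xxxxxxxyyyyyxxy$yx
  sorted[3] = xxxxxxyyyyyxxy$yxx
  sorted[4] = xxxxxyyyyyxxy$yxxx
  sorted[5] = xxxxyyyyyxxy$yxxxx
  sorted[6] = xxxyyyyyxxy$yxxxxx
  sorted[7] = xxy$yxxxxxxxxyyyyy
  sorted[8] = xxyyyyyxxy$yxxxxxx
  sorted[9] = xy$yxxxxxxxxyyyyyx
  sorted[10] = xyyyyyxxy$yxxxxxxx
  sorted[11] = y$yxxxxxxxxyyyyyxx
  sorted[12] = yxxxxxxxxyyyyyxxy$
  sorted[13] = yxxy$yxxxxxxxxyyyy
  sorted[14] = yyxxy$yxxxxxxxxyyy
  sorted[15] = yyyxxy$yxxxxxxxxyy
  sorted[16] = yyyyxxy$yxxxxxxxxy
  sorted[17] = yyyyyxxy$yxxxxxxxx
sorted[9] = xy$yxxxxxxxxyyyyyx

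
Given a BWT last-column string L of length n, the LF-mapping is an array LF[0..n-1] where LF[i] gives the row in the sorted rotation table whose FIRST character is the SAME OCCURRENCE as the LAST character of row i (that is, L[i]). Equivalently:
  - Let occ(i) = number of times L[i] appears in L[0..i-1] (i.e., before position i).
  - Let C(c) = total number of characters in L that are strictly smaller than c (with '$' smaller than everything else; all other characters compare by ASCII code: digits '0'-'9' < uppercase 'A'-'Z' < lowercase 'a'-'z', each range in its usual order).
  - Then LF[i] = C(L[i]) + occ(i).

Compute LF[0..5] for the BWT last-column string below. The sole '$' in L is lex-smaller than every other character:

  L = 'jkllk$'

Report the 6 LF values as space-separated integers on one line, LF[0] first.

Answer: 1 2 4 5 3 0

Derivation:
Char counts: '$':1, 'j':1, 'k':2, 'l':2
C (first-col start): C('$')=0, C('j')=1, C('k')=2, C('l')=4
L[0]='j': occ=0, LF[0]=C('j')+0=1+0=1
L[1]='k': occ=0, LF[1]=C('k')+0=2+0=2
L[2]='l': occ=0, LF[2]=C('l')+0=4+0=4
L[3]='l': occ=1, LF[3]=C('l')+1=4+1=5
L[4]='k': occ=1, LF[4]=C('k')+1=2+1=3
L[5]='$': occ=0, LF[5]=C('$')+0=0+0=0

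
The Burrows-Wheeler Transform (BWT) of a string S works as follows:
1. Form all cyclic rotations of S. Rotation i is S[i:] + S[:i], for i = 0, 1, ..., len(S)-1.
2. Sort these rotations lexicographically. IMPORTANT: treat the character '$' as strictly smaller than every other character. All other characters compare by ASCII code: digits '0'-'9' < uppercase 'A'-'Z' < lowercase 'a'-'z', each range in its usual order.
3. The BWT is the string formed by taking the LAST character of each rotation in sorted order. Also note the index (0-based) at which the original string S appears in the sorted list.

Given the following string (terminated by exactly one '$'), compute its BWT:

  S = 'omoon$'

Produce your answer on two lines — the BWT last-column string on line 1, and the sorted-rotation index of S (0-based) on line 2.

Answer: noo$om
3

Derivation:
All 6 rotations (rotation i = S[i:]+S[:i]):
  rot[0] = omoon$
  rot[1] = moon$o
  rot[2] = oon$om
  rot[3] = on$omo
  rot[4] = n$omoo
  rot[5] = $omoon
Sorted (with $ < everything):
  sorted[0] = $omoon  (last char: 'n')
  sorted[1] = moon$o  (last char: 'o')
  sorted[2] = n$omoo  (last char: 'o')
  sorted[3] = omoon$  (last char: '$')
  sorted[4] = on$omo  (last char: 'o')
  sorted[5] = oon$om  (last char: 'm')
Last column: noo$om
Original string S is at sorted index 3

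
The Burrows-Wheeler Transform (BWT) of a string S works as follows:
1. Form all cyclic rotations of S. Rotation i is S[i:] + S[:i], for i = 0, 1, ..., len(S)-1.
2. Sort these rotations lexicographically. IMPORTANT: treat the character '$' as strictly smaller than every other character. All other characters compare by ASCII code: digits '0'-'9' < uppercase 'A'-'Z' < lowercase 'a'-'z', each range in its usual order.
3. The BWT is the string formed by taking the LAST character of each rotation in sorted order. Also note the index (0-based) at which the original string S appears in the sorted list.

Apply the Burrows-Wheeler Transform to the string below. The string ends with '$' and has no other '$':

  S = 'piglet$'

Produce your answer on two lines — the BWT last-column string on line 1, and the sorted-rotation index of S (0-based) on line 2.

Answer: tlipg$e
5

Derivation:
All 7 rotations (rotation i = S[i:]+S[:i]):
  rot[0] = piglet$
  rot[1] = iglet$p
  rot[2] = glet$pi
  rot[3] = let$pig
  rot[4] = et$pigl
  rot[5] = t$pigle
  rot[6] = $piglet
Sorted (with $ < everything):
  sorted[0] = $piglet  (last char: 't')
  sorted[1] = et$pigl  (last char: 'l')
  sorted[2] = glet$pi  (last char: 'i')
  sorted[3] = iglet$p  (last char: 'p')
  sorted[4] = let$pig  (last char: 'g')
  sorted[5] = piglet$  (last char: '$')
  sorted[6] = t$pigle  (last char: 'e')
Last column: tlipg$e
Original string S is at sorted index 5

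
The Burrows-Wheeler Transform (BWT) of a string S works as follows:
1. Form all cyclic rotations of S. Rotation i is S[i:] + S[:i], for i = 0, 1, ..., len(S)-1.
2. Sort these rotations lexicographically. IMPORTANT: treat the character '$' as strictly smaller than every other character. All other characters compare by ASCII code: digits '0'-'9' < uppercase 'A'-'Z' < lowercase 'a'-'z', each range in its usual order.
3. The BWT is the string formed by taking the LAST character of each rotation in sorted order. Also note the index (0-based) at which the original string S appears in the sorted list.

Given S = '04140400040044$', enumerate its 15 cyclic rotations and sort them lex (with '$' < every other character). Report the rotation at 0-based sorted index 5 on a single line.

Answer: 040044$04140400

Derivation:
All 15 rotations (rotation i = S[i:]+S[:i]):
  rot[0] = 04140400040044$
  rot[1] = 4140400040044$0
  rot[2] = 140400040044$04
  rot[3] = 40400040044$041
  rot[4] = 0400040044$0414
  rot[5] = 400040044$04140
  rot[6] = 00040044$041404
  rot[7] = 0040044$0414040
  rot[8] = 040044$04140400
  rot[9] = 40044$041404000
  rot[10] = 0044$0414040004
  rot[11] = 044$04140400040
  rot[12] = 44$041404000400
  rot[13] = 4$0414040004004
  rot[14] = $04140400040044
Sorted (with $ < everything):
  sorted[0] = $04140400040044
  sorted[1] = 00040044$041404
  sorted[2] = 0040044$0414040
  sorted[3] = 0044$0414040004
  sorted[4] = 0400040044$0414
  sorted[5] = 040044$04140400
  sorted[6] = 04140400040044$
  sorted[7] = 044$04140400040
  sorted[8] = 140400040044$04
  sorted[9] = 4$0414040004004
  sorted[10] = 400040044$04140
  sorted[11] = 40044$041404000
  sorted[12] = 40400040044$041
  sorted[13] = 4140400040044$0
  sorted[14] = 44$041404000400
sorted[5] = 040044$04140400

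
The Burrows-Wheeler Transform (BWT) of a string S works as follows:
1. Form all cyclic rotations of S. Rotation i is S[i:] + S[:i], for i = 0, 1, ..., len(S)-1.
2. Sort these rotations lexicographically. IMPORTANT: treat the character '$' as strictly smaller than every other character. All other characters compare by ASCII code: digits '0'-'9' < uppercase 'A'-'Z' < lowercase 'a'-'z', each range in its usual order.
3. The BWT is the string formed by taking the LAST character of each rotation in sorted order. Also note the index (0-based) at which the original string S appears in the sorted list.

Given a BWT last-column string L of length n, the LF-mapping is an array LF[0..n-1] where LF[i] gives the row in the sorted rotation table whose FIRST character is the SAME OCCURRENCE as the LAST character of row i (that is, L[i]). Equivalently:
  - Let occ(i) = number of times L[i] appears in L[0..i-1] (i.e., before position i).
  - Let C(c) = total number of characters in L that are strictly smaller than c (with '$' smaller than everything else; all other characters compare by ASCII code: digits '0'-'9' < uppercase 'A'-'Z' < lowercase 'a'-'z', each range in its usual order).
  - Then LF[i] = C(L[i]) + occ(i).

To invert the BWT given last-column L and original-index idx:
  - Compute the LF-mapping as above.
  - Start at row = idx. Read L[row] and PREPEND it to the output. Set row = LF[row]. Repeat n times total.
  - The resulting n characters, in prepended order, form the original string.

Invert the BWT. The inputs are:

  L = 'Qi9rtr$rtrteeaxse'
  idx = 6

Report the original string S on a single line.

LF mapping: 2 7 1 8 13 9 0 10 14 11 15 4 5 3 16 12 6
Walk LF starting at row 6, prepending L[row]:
  step 1: row=6, L[6]='$', prepend. Next row=LF[6]=0
  step 2: row=0, L[0]='Q', prepend. Next row=LF[0]=2
  step 3: row=2, L[2]='9', prepend. Next row=LF[2]=1
  step 4: row=1, L[1]='i', prepend. Next row=LF[1]=7
  step 5: row=7, L[7]='r', prepend. Next row=LF[7]=10
  step 6: row=10, L[10]='t', prepend. Next row=LF[10]=15
  step 7: row=15, L[15]='s', prepend. Next row=LF[15]=12
  step 8: row=12, L[12]='e', prepend. Next row=LF[12]=5
  step 9: row=5, L[5]='r', prepend. Next row=LF[5]=9
  step 10: row=9, L[9]='r', prepend. Next row=LF[9]=11
  step 11: row=11, L[11]='e', prepend. Next row=LF[11]=4
  step 12: row=4, L[4]='t', prepend. Next row=LF[4]=13
  step 13: row=13, L[13]='a', prepend. Next row=LF[13]=3
  step 14: row=3, L[3]='r', prepend. Next row=LF[3]=8
  step 15: row=8, L[8]='t', prepend. Next row=LF[8]=14
  step 16: row=14, L[14]='x', prepend. Next row=LF[14]=16
  step 17: row=16, L[16]='e', prepend. Next row=LF[16]=6
Reversed output: extraterrestri9Q$

Answer: extraterrestri9Q$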